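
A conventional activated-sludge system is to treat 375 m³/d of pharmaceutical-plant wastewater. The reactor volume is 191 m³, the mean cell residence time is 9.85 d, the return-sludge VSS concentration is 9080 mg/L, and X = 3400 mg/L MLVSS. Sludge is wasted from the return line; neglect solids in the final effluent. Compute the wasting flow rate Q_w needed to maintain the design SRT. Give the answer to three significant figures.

Q_w ≈ 7.26 m³/d

Q_w = (V·X)/(θ_c X_r) = 191.0 × 3400 / (9.85 × 9080) = 7.261 m³/d.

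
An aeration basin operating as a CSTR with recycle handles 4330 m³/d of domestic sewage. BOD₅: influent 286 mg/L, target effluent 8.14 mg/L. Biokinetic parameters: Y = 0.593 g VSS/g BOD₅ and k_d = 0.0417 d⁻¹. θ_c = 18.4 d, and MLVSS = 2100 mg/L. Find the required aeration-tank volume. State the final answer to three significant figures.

Steady-state biomass mass balance: V·X·(1 + k_d·θ_c) = Y·Q·(S₀ − S)·θ_c, so V = 0.593 × 4330 × (286 − 8.14) × 18.4 / [2100 × (1 + 0.0417 × 18.4)] = 1.31×10^7 / 3711 = 3537 m³.

V ≈ 3540 m³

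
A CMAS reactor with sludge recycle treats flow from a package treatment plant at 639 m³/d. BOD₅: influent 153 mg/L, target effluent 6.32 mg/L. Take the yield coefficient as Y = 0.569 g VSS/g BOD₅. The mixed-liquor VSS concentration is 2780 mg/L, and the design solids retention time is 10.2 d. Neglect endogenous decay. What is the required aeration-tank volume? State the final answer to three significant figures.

V ≈ 196 m³

With k_d = 0 the design equation reduces to V = Y Q (S₀−S) θ_c / X = 0.569 × 639 × (153 − 6.32) × 10.2 / 2780 = 195.7 m³.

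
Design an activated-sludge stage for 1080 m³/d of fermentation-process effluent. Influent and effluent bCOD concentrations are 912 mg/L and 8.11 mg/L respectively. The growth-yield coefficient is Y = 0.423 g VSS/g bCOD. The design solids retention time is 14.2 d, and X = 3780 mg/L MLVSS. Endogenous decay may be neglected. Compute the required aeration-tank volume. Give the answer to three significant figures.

V·X = Y·Q·ΔS·θ_c gives V = 0.423 × 1080 × (912 − 8.11) × 14.2 / 3780 = 1551 m³.

V ≈ 1550 m³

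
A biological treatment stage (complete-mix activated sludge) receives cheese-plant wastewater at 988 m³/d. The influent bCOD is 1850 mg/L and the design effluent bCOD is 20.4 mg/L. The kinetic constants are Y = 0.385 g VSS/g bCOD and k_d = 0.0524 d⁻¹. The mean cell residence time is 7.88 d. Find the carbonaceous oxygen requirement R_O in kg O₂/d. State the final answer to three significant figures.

The observed yield is Y_obs = Y/(1 + k_d·θ_c) = 0.385 / (1 + 0.0524 × 7.88) = 0.385 / 1.413 = 0.2725 g VSS per g bCOD removed.
Q·(S₀ − S) = 988 × (1850 − 20.4) × 10⁻³ = 1808 kg/d removed.
Net sludge production P_X = 0.2725 × 1808 = 492.6 kg VSS/d.
R_O = Q·ΔS − 1.42 P_X = 1808 − 699.4 = 1108 kg O₂/d.

R_O ≈ 1110 kg O₂/d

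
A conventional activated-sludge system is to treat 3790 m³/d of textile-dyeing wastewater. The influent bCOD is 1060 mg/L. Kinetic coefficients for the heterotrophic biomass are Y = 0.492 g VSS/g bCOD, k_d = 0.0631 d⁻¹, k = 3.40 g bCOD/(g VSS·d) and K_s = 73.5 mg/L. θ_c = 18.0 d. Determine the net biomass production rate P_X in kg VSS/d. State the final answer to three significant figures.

P_X ≈ 921 kg VSS/d

For a completely mixed reactor with recycle the Lawrence–McCarty relation gives S = K_s·(1 + k_d·θ_c) / [θ_c·(Y·k − k_d) − 1] = 73.5 × (1 + 0.0631 × 18.0) / [18.0 × (0.492 × 3.40 − 0.0631) − 1] = 157.0 / 27.97 = 5.612 mg/L.
Observed yield with endogenous decay: Y_obs = Y / (1 + k_d·θ_c) = 0.492 / (1 + 0.0631 × 18.0) = 0.492 / 2.136 = 0.2304 g VSS/g bCOD.
Substrate removed = Q·(S₀ − S) = 3790 m³/d × (1060 − 5.61) g/m³ = 4×10^6 g/d = 3996 kg/d.
P_X = Y_obs · Q(S₀ − S) = 0.2304 × 3996 = 920.5 kg VSS/d.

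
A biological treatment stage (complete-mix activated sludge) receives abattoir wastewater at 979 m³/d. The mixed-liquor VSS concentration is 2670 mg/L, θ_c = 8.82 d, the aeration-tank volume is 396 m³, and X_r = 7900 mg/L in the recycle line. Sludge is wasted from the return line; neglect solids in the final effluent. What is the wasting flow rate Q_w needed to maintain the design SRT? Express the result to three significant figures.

Q_w ≈ 15.2 m³/d

Wasting from the return line (neglecting effluent solids): Q_w = V·X / (θ_c·X_r) = 396.0 × 2670 / (8.82 × 7900) = 15.17 m³/d.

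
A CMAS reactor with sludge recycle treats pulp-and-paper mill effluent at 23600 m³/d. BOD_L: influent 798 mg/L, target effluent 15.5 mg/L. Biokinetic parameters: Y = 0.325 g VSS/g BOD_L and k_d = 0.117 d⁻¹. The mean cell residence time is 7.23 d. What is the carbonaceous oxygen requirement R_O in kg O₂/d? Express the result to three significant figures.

R_O ≈ 13900 kg O₂/d

Y_obs = Y / (1 + k_d θ_c) = 0.325 / (1 + 0.117 × 7.23) = 0.325 / 1.846 = 0.1761.
Mass of BOD_L removed per day: Q(S₀ − S) = 23600 × 782.5 g/m³ = 18467 kg/d.
Net sludge production P_X = 0.1761 × 18467 = 3251 kg VSS/d.
R_O = Q·(S₀ − S) − 1.42·P_X = 18467 − 1.42 × 3251 = 13850 kg O₂/d.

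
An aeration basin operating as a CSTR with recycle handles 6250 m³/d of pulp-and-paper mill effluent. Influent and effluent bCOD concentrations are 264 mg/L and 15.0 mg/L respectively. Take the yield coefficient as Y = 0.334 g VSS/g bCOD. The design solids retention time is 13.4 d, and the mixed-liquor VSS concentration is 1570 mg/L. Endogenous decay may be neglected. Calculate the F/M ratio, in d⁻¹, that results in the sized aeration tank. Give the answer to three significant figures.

Biomass mass balance (decay neglected): V·X = Y·Q·(S₀ − S)·θ_c, so V = 0.334 × 6250 × (264 − 15.0) × 13.4 / 1570 = 4436 m³.
Food-to-microorganism ratio F/M = Q S₀ / (V X) = 6250 × 264 / (4436 × 1570) = 0.2369 d⁻¹.

F/M ≈ 0.237 d⁻¹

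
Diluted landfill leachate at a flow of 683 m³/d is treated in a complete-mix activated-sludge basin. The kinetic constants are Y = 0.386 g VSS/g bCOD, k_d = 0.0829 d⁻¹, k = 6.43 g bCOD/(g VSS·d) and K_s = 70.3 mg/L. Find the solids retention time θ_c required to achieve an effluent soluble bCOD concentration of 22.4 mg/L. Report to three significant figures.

θ_c ≈ 1.93 d

Specific growth rate at S = 22.4 mg/L: μ = YkS/(K_s+S) = 0.386·6.43·22.4/(70.3+22.4) = 0.5997 d⁻¹.
Then 1/θ_c = μ − k_d = 0.5997 − 0.0829 = 0.5168 d⁻¹, giving θ_c = 1.935 d.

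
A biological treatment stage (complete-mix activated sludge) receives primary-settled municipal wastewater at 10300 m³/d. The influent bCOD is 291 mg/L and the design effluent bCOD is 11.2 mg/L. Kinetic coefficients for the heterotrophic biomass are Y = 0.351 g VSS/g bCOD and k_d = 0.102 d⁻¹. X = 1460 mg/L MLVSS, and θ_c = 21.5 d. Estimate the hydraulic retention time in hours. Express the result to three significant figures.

From the SRT design equation V = Y Q (S₀−S) θ_c / [X (1 + k_d θ_c)] = 0.351 × 10300 × (291 − 11.2) × 21.5 / [1460 × (1 + 0.102 × 21.5)] = 2.17×10^7 / 4662 = 4665 m³.
Hydraulic retention time τ = V/Q = 4665 / 10300 = 0.4529 d = 10.87 h.

τ ≈ 10.9 h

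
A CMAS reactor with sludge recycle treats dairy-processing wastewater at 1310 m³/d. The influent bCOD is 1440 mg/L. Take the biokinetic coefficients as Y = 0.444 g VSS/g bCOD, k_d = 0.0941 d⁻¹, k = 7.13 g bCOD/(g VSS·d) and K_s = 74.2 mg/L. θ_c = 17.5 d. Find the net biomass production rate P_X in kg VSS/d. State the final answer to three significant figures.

P_X ≈ 316 kg VSS/d

For a completely mixed reactor with recycle the Lawrence–McCarty relation gives S = K_s·(1 + k_d·θ_c) / [θ_c·(Y·k − k_d) − 1] = 74.2 × (1 + 0.0941 × 17.5) / [17.5 × (0.444 × 7.13 − 0.0941) − 1] = 196.4 / 52.75 = 3.723 mg/L.
Observed yield with endogenous decay: Y_obs = Y / (1 + k_d·θ_c) = 0.444 / (1 + 0.0941 × 17.5) = 0.444 / 2.647 = 0.1678 g VSS/g bCOD.
Q·(S₀ − S) = 1310 × (1440 − 3.72) × 10⁻³ = 1882 kg/d removed.
Biomass produced: P_X = Y_obs·Q·ΔS = 0.1678 × 1882 ≈ 315.6 kg VSS/d.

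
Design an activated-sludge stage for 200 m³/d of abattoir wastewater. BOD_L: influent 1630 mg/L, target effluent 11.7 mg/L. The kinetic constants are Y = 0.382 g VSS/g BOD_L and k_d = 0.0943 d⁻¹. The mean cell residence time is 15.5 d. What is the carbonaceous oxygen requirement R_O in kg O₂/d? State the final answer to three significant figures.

R_O ≈ 252 kg O₂/d

Y_obs = Y / (1 + k_d θ_c) = 0.382 / (1 + 0.0943 × 15.5) = 0.382 / 2.462 = 0.1552.
Substrate removed = Q·(S₀ − S) = 200 m³/d × (1630 − 11.7) g/m³ = 3.24×10^5 g/d = 323.7 kg/d.
Net sludge production P_X = 0.1552 × 323.7 = 50.23 kg VSS/d.
R_O = Q·(S₀ − S) − 1.42·P_X = 323.7 − 1.42 × 50.23 = 252.3 kg O₂/d.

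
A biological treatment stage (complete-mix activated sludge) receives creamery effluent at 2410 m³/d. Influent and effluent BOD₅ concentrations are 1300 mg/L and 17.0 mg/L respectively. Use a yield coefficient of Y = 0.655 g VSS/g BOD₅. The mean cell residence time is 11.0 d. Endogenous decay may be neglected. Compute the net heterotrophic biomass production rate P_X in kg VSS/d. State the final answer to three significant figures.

P_X ≈ 2030 kg VSS/d

No decay correction is needed, so Y_obs = Y = 0.655.
Q·(S₀ − S) = 2410 × (1300 − 17.0) × 10⁻³ = 3092 kg/d removed.
Net biomass production P_X = Y_obs × Q·(S₀ − S) = 0.6550 × 3092 = 2025 kg VSS/d.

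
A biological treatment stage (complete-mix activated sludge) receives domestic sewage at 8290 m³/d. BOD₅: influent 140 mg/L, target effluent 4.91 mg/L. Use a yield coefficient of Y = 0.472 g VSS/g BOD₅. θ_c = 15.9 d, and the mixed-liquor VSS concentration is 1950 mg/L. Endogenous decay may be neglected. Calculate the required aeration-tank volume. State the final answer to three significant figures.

V ≈ 4310 m³

Biomass mass balance (decay neglected): V·X = Y·Q·(S₀ − S)·θ_c, so V = 0.472 × 8290 × (140 − 4.91) × 15.9 / 1950 = 4310 m³.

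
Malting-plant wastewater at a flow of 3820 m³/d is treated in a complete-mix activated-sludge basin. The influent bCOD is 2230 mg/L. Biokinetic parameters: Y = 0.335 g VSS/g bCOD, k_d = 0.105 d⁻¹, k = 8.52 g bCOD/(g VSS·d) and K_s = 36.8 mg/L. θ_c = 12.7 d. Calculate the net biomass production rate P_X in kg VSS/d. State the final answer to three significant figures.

P_X ≈ 1220 kg VSS/d

For a completely mixed reactor with recycle the Lawrence–McCarty relation gives S = K_s·(1 + k_d·θ_c) / [θ_c·(Y·k − k_d) − 1] = 36.8 × (1 + 0.105 × 12.7) / [12.7 × (0.335 × 8.52 − 0.105) − 1] = 85.87 / 33.91 = 2.532 mg/L.
Correct the yield for decay: Y_obs = Y/(1 + k_d θ_c) = 0.335 / (1 + 0.105 × 12.7) = 0.335 / 2.333 = 0.1436.
ΔS = 2230 − 2.53 = 2227 mg/L, so the substrate removal rate is 3820 × 2227/1000 = 8509 kg bCOD/d.
P_X = Y_obs · Q(S₀ − S) = 0.1436 × 8509 = 1222 kg VSS/d.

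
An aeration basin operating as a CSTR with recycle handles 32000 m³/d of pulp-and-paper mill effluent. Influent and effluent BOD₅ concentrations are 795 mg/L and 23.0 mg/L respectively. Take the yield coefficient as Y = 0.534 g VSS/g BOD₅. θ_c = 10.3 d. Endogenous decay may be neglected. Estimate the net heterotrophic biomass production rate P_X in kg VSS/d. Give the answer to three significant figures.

P_X ≈ 13200 kg VSS/d

No decay correction is needed, so Y_obs = Y = 0.534.
Q·(S₀ − S) = 32000 × (795 − 23.0) × 10⁻³ = 24704 kg/d removed.
P_X = Y_obs · Q(S₀ − S) = 0.5340 × 24704 = 13192 kg VSS/d.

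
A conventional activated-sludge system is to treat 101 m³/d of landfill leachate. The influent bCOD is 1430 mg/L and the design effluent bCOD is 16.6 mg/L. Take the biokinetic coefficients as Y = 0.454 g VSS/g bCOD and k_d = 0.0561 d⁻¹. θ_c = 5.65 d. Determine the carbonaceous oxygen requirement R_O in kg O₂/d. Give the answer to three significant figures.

R_O ≈ 72.9 kg O₂/d

Observed yield with endogenous decay: Y_obs = Y / (1 + k_d·θ_c) = 0.454 / (1 + 0.0561 × 5.65) = 0.454 / 1.317 = 0.3447 g VSS/g bCOD.
ΔS = 1430 − 16.6 = 1413 mg/L, so the substrate removal rate is 101 × 1413/1000 = 142.8 kg bCOD/d.
P_X = Y_obs·Q·(S₀ − S) = 0.3447 × 142.8 = 49.21 kg VSS/d.
R_O = Q·ΔS − 1.42 P_X = 142.8 − 69.88 = 72.87 kg O₂/d.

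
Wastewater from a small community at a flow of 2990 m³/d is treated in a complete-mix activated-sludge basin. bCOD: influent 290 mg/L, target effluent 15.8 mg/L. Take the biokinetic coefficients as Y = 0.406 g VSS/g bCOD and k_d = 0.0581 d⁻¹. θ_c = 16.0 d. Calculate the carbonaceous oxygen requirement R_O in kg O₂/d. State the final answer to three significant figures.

Correct the yield for decay: Y_obs = Y/(1 + k_d θ_c) = 0.406 / (1 + 0.0581 × 16.0) = 0.406 / 1.930 = 0.2104.
Mass of bCOD removed per day: Q(S₀ − S) = 2990 × 274.2 g/m³ = 819.9 kg/d.
Net sludge production P_X = 0.2104 × 819.9 = 172.5 kg VSS/d.
R_O = Q·ΔS − 1.42 P_X = 819.9 − 245.0 = 574.9 kg O₂/d.

R_O ≈ 575 kg O₂/d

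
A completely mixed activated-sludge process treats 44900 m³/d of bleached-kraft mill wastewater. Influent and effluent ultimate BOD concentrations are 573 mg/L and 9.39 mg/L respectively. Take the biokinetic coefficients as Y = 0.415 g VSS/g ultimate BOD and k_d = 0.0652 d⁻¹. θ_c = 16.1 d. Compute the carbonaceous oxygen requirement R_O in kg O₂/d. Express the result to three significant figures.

R_O ≈ 18000 kg O₂/d

Observed yield with endogenous decay: Y_obs = Y / (1 + k_d·θ_c) = 0.415 / (1 + 0.0652 × 16.1) = 0.415 / 2.050 = 0.2025 g VSS/g ultimate BOD.
Mass of ultimate BOD removed per day: Q(S₀ − S) = 44900 × 563.6 g/m³ = 25306 kg/d.
P_X = Y_obs·Q·(S₀ − S) = 0.2025 × 25306 = 5124 kg VSS/d.
R_O = Q·ΔS − 1.42 P_X = 25306 − 7276 = 18031 kg O₂/d.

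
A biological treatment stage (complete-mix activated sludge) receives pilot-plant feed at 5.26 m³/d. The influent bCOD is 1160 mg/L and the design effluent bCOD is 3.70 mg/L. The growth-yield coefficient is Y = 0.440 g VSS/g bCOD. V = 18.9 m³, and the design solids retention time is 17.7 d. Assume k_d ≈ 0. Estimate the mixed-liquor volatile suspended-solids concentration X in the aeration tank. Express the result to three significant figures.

From V·X = Y·Q·(S₀ − S)·θ_c (decay neglected): X = 0.440 × 5.26 × (1160 − 3.70) × 17.7 / 18.9 = 2506 mg/L.

X ≈ 2510 mg/L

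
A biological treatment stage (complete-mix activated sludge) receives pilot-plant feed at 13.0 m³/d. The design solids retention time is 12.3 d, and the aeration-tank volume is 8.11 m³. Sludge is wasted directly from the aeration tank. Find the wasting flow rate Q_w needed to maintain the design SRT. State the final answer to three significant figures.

Q_w ≈ 0.659 m³/d

For wasting at MLVSS concentration, Q_w = V/θ_c = 8.110/12.3 = 0.6593 m³/d.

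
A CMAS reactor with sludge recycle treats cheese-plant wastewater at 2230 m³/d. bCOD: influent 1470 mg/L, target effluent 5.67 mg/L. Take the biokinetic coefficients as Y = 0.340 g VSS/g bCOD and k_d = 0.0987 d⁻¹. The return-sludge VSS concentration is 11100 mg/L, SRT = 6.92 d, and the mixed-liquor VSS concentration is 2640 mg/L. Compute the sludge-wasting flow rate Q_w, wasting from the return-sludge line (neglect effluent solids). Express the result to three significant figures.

Q_w ≈ 59.4 m³/d

Rearranging the biomass balance for a CMAS with decay, V = Y·Q·ΔS·θ_c / [X·(1+k_d θ_c)] = 0.340 × 2230 × (1470 − 5.67) × 6.92 / [2640 × (1 + 0.0987 × 6.92)] = 7.68×10^6 / 4443 = 1729 m³.
θ_c = V·X/(Q_w·X_r) when wasting from the recycle, so Q_w = V·X/(θ_c·X_r) = 1729 × 2640 / (6.92 × 11100) = 59.43 m³/d.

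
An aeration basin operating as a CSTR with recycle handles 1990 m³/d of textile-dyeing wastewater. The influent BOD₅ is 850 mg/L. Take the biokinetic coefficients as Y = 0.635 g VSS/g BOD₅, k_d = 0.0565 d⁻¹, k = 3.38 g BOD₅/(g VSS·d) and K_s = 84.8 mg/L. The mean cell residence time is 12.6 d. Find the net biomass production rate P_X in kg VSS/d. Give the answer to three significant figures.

For a completely mixed reactor with recycle the Lawrence–McCarty relation gives S = K_s·(1 + k_d·θ_c) / [θ_c·(Y·k − k_d) − 1] = 84.8 × (1 + 0.0565 × 12.6) / [12.6 × (0.635 × 3.38 − 0.0565) − 1] = 145.2 / 25.33 = 5.731 mg/L.
Y_obs = Y / (1 + k_d θ_c) = 0.635 / (1 + 0.0565 × 12.6) = 0.635 / 1.712 = 0.3709.
Substrate removed = Q·(S₀ − S) = 1990 m³/d × (850 − 5.73) g/m³ = 1.68×10^6 g/d = 1680 kg/d.
Net biomass production P_X = Y_obs × Q·(S₀ − S) = 0.3709 × 1680 = 623.2 kg VSS/d.

P_X ≈ 623 kg VSS/d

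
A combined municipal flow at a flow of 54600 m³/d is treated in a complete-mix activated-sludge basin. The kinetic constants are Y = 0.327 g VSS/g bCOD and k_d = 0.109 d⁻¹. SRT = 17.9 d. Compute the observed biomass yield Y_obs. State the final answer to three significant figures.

Correct the yield for decay: Y_obs = Y/(1 + k_d θ_c) = 0.327 / (1 + 0.109 × 17.9) = 0.327 / 2.951 = 0.1108.

Y_obs ≈ 0.111 g VSS/g bCOD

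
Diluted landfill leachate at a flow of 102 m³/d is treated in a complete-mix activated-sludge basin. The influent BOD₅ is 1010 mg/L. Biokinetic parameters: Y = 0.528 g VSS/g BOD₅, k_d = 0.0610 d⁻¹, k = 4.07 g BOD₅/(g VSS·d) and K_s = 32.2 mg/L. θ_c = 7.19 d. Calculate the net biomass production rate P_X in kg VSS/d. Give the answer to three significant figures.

P_X ≈ 37.7 kg VSS/d

For a completely mixed reactor with recycle the Lawrence–McCarty relation gives S = K_s·(1 + k_d·θ_c) / [θ_c·(Y·k − k_d) − 1] = 32.2 × (1 + 0.0610 × 7.19) / [7.19 × (0.528 × 4.07 − 0.0610) − 1] = 46.32 / 14.01 = 3.306 mg/L.
The observed yield is Y_obs = Y/(1 + k_d·θ_c) = 0.528 / (1 + 0.0610 × 7.19) = 0.528 / 1.439 = 0.3670 g VSS per g BOD₅ removed.
ΔS = 1010 − 3.31 = 1007 mg/L, so the substrate removal rate is 102 × 1007/1000 = 102.7 kg BOD₅/d.
P_X = Y_obs · Q(S₀ − S) = 0.3670 × 102.7 = 37.69 kg VSS/d.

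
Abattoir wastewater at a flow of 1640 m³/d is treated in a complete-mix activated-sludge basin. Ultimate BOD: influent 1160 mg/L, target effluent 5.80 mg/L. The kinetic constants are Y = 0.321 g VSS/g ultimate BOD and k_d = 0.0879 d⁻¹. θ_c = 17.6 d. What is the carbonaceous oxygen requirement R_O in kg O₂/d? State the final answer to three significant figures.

The observed yield is Y_obs = Y/(1 + k_d·θ_c) = 0.321 / (1 + 0.0879 × 17.6) = 0.321 / 2.547 = 0.1260 g VSS per g ultimate BOD removed.
Mass of ultimate BOD removed per day: Q(S₀ − S) = 1640 × 1154 g/m³ = 1893 kg/d.
P_X = Y_obs·Q·(S₀ − S) = 0.1260 × 1893 = 238.6 kg VSS/d.
R_O = Q·ΔS − 1.42 P_X = 1893 − 338.8 = 1554 kg O₂/d.

R_O ≈ 1550 kg O₂/d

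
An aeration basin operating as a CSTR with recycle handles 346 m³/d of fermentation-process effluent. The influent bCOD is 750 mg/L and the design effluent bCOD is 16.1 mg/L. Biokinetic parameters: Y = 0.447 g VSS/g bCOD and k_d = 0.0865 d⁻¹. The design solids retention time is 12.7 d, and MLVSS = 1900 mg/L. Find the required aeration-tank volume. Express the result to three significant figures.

From the SRT design equation V = Y Q (S₀−S) θ_c / [X (1 + k_d θ_c)] = 0.447 × 346 × (750 − 16.1) × 12.7 / [1900 × (1 + 0.0865 × 12.7)] = 1.44×10^6 / 3987 = 361.5 m³.

V ≈ 362 m³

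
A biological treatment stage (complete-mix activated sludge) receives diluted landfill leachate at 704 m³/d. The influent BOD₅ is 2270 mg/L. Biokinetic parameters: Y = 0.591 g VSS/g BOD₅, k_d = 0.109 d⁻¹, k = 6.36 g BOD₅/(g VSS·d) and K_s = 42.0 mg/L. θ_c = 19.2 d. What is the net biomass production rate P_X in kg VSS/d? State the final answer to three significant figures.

Effluent substrate depends only on kinetics and SRT: S = K_s(1 + k_d θ_c) / [θ_c(Yk − k_d) − 1] = 42.0 × (1 + 0.109 × 19.2) / [19.2 × (0.591 × 6.36 − 0.109) − 1] = 129.9 / 69.08 = 1.881 mg/L.
Correct the yield for decay: Y_obs = Y/(1 + k_d θ_c) = 0.591 / (1 + 0.109 × 19.2) = 0.591 / 3.093 = 0.1911.
ΔS = 2270 − 1.88 = 2268 mg/L, so the substrate removal rate is 704 × 2268/1000 = 1597 kg BOD₅/d.
So the net sludge growth is P_X = 0.1911 × 1597 = 305.1 kg VSS/d.

P_X ≈ 305 kg VSS/d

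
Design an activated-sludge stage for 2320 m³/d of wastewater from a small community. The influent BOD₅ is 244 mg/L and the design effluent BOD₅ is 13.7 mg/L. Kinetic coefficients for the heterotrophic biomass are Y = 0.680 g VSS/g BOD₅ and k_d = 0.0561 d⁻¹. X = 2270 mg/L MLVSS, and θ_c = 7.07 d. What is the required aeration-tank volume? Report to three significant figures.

V ≈ 810 m³

From the SRT design equation V = Y Q (S₀−S) θ_c / [X (1 + k_d θ_c)] = 0.680 × 2320 × (244 − 13.7) × 7.07 / [2270 × (1 + 0.0561 × 7.07)] = 2.57×10^6 / 3170 = 810.2 m³.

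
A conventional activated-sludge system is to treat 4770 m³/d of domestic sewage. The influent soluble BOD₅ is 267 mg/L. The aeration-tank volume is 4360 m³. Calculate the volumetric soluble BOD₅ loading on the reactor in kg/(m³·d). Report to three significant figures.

Applied soluble BOD₅ load per unit volume = Q·S₀/V = (4770 × 267/1000)/4360 = 0.2921 kg soluble BOD₅·m⁻³·d⁻¹.

L_v ≈ 0.292 kg soluble BOD₅/(m³·d)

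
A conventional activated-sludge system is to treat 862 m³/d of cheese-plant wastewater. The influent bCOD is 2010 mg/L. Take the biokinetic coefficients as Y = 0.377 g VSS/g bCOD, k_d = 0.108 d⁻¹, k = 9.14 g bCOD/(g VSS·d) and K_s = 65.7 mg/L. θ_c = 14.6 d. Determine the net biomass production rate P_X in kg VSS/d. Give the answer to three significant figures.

P_X ≈ 253 kg VSS/d

From the Monod/SRT balance for a CMAS, S = K_s·(1+k_d θ_c)/[θ_c·(Y k − k_d) − 1] = 65.7 × (1 + 0.108 × 14.6) / [14.6 × (0.377 × 9.14 − 0.108) − 1] = 169.3 / 47.73 = 3.547 mg/L.
The observed yield is Y_obs = Y/(1 + k_d·θ_c) = 0.377 / (1 + 0.108 × 14.6) = 0.377 / 2.577 = 0.1463 g VSS per g bCOD removed.
Substrate removed = Q·(S₀ − S) = 862 m³/d × (2010 − 3.55) g/m³ = 1.73×10^6 g/d = 1730 kg/d.
So the net sludge growth is P_X = 0.1463 × 1730 = 253.0 kg VSS/d.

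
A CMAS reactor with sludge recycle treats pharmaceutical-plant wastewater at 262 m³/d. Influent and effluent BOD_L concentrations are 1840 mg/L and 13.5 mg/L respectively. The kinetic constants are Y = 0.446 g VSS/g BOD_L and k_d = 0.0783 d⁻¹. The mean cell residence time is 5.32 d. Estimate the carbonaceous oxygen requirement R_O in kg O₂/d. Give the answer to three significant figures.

R_O ≈ 265 kg O₂/d

Y_obs = Y / (1 + k_d θ_c) = 0.446 / (1 + 0.0783 × 5.32) = 0.446 / 1.417 = 0.3148.
Q·(S₀ − S) = 262 × (1840 − 13.5) × 10⁻³ = 478.5 kg/d removed.
Net sludge production P_X = 0.3148 × 478.5 = 150.7 kg VSS/d.
R_O = Q·(S₀ − S) − 1.42·P_X = 478.5 − 1.42 × 150.7 = 264.6 kg O₂/d.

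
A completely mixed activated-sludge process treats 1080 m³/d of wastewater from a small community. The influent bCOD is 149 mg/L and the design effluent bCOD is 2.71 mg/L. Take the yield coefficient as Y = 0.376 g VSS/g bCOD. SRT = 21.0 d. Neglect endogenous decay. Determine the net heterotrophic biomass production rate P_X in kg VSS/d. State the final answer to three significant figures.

P_X ≈ 59.4 kg VSS/d

Since k_d ≈ 0, Y_obs = Y = 0.376 g VSS/g bCOD.
Mass of bCOD removed per day: Q(S₀ − S) = 1080 × 146.3 g/m³ = 158.0 kg/d.
Biomass produced: P_X = Y_obs·Q·ΔS = 0.3760 × 158.0 ≈ 59.41 kg VSS/d.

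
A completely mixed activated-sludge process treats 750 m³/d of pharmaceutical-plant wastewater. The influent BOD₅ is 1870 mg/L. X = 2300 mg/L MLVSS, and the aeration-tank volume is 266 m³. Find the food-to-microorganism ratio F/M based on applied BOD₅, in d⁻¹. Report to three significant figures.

Food-to-microorganism ratio F/M = Q S₀ / (V X) = 750 × 1870 / (266.0 × 2300) = 2.292 d⁻¹.

F/M ≈ 2.29 d⁻¹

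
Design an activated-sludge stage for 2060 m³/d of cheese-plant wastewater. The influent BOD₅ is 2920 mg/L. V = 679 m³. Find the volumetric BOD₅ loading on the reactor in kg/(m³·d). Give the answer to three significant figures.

L_v ≈ 8.86 kg BOD₅/(m³·d)

Applied BOD₅ load per unit volume = Q·S₀/V = (2060 × 2920/1000)/679.0 = 8.859 kg BOD₅·m⁻³·d⁻¹.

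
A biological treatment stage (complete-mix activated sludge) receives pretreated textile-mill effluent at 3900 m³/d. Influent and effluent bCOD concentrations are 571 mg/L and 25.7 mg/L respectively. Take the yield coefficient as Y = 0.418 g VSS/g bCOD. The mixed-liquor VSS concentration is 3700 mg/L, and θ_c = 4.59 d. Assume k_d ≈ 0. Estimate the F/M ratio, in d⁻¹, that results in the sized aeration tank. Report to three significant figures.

F/M ≈ 0.546 d⁻¹

With k_d = 0 the design equation reduces to V = Y Q (S₀−S) θ_c / X = 0.418 × 3900 × (571 − 25.7) × 4.59 / 3700 = 1103 m³.
F/M = Q·S₀ / (V·X) = 3900 × 571 / (1103 × 3700) = 0.5458 g bCOD·(g VSS·d)⁻¹.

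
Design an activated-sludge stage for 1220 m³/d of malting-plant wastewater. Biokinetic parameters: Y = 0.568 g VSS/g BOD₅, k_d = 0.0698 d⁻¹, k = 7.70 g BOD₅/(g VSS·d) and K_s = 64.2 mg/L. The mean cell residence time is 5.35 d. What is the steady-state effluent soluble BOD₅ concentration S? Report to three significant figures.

S ≈ 4.00 mg/L

Effluent substrate depends only on kinetics and SRT: S = K_s(1 + k_d θ_c) / [θ_c(Yk − k_d) − 1] = 64.2 × (1 + 0.0698 × 5.35) / [5.35 × (0.568 × 7.70 − 0.0698) − 1] = 88.17 / 22.03 = 4.003 mg/L.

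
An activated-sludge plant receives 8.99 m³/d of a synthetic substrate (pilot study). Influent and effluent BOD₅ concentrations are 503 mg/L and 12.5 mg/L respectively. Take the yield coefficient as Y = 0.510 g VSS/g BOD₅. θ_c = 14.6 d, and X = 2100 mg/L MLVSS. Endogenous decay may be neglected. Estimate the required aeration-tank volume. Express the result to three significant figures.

V ≈ 15.6 m³

Biomass mass balance (decay neglected): V·X = Y·Q·(S₀ − S)·θ_c, so V = 0.510 × 8.99 × (503 − 12.5) × 14.6 / 2100 = 15.64 m³.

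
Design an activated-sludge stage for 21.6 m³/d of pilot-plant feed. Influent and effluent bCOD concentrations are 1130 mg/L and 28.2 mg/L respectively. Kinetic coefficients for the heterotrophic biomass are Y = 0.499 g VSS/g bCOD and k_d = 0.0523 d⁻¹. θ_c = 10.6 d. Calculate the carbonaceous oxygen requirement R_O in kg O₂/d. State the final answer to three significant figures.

Y_obs = Y / (1 + k_d θ_c) = 0.499 / (1 + 0.0523 × 10.6) = 0.499 / 1.554 = 0.3210.
Mass of bCOD removed per day: Q(S₀ − S) = 21.6 × 1102 g/m³ = 23.80 kg/d.
Net sludge production P_X = 0.3210 × 23.80 = 7.640 kg VSS/d.
R_O = Q·ΔS − 1.42 P_X = 23.80 − 10.85 = 12.95 kg O₂/d.

R_O ≈ 12.9 kg O₂/d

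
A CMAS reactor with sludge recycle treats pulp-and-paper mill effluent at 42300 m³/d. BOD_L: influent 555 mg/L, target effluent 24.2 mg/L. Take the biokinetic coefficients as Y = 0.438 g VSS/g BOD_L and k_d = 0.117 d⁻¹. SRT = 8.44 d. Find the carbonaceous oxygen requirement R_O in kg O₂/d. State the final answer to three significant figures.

Observed yield with endogenous decay: Y_obs = Y / (1 + k_d·θ_c) = 0.438 / (1 + 0.117 × 8.44) = 0.438 / 1.987 = 0.2204 g VSS/g BOD_L.
Substrate removed = Q·(S₀ − S) = 42300 m³/d × (555 − 24.2) g/m³ = 2.25×10^7 g/d = 22453 kg/d.
Biomass synthesised: P_X = Y_obs × 22453 = 4948 kg VSS/d.
Carbonaceous O₂ demand = substrate oxidised − cell-mass equivalent = 22453 − 1.42 × 4948 = 15426 kg O₂/d.

R_O ≈ 15400 kg O₂/d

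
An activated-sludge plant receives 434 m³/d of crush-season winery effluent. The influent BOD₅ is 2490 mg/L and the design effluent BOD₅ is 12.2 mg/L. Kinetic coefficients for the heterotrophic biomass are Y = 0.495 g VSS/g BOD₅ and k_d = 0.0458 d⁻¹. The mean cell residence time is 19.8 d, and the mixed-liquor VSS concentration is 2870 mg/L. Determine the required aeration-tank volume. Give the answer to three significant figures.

From the SRT design equation V = Y Q (S₀−S) θ_c / [X (1 + k_d θ_c)] = 0.495 × 434 × (2490 − 12.2) × 19.8 / [2870 × (1 + 0.0458 × 19.8)] = 1.05×10^7 / 5473 = 1926 m³.

V ≈ 1930 m³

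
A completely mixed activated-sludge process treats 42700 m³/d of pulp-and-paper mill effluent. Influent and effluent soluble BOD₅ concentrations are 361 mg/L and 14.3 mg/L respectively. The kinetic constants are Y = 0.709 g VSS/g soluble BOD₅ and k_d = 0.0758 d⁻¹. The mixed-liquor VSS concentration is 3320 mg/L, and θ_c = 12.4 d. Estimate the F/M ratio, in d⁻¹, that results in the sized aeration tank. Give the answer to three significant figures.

F/M ≈ 0.230 d⁻¹

From the SRT design equation V = Y Q (S₀−S) θ_c / [X (1 + k_d θ_c)] = 0.709 × 42700 × (361 − 14.3) × 12.4 / [3320 × (1 + 0.0758 × 12.4)] = 1.3×10^8 / 6441 = 20208 m³.
F/M = Q·S₀ / (V·X) = 42700 × 361 / (20208 × 3320) = 0.2298 g soluble BOD₅·(g VSS·d)⁻¹.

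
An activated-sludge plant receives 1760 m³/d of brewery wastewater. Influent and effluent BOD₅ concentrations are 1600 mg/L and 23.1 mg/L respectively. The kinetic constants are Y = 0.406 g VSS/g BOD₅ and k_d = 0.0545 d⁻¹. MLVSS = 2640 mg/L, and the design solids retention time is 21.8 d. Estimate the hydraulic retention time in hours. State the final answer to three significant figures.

τ ≈ 58.0 h

Rearranging the biomass balance for a CMAS with decay, V = Y·Q·ΔS·θ_c / [X·(1+k_d θ_c)] = 0.406 × 1760 × (1600 − 23.1) × 21.8 / [2640 × (1 + 0.0545 × 21.8)] = 2.46×10^7 / 5777 = 4252 m³.
Hydraulic retention time τ = V/Q = 4252 / 1760 = 2.416 d = 57.99 h.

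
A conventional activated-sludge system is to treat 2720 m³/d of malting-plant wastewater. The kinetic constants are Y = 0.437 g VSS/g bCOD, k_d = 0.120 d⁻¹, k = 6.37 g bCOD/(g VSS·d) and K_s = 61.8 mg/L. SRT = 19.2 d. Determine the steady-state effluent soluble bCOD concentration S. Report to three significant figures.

S ≈ 4.07 mg/L

For a completely mixed reactor with recycle the Lawrence–McCarty relation gives S = K_s·(1 + k_d·θ_c) / [θ_c·(Y·k − k_d) − 1] = 61.8 × (1 + 0.120 × 19.2) / [19.2 × (0.437 × 6.37 − 0.120) − 1] = 204.2 / 50.14 = 4.072 mg/L.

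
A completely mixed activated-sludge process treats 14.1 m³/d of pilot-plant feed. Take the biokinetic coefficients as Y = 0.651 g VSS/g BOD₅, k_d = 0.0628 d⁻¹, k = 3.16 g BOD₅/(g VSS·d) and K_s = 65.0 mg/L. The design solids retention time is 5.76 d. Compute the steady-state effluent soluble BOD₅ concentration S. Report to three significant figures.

Effluent substrate depends only on kinetics and SRT: S = K_s(1 + k_d θ_c) / [θ_c(Yk − k_d) − 1] = 65.0 × (1 + 0.0628 × 5.76) / [5.76 × (0.651 × 3.16 − 0.0628) − 1] = 88.51 / 10.49 = 8.440 mg/L.

S ≈ 8.44 mg/L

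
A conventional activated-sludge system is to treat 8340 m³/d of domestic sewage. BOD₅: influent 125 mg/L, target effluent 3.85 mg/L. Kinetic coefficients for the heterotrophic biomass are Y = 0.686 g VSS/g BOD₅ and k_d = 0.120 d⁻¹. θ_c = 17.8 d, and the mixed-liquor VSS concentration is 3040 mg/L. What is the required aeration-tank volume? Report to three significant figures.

V ≈ 1290 m³

Rearranging the biomass balance for a CMAS with decay, V = Y·Q·ΔS·θ_c / [X·(1+k_d θ_c)] = 0.686 × 8340 × (125 − 3.85) × 17.8 / [3040 × (1 + 0.120 × 17.8)] = 1.23×10^7 / 9533 = 1294 m³.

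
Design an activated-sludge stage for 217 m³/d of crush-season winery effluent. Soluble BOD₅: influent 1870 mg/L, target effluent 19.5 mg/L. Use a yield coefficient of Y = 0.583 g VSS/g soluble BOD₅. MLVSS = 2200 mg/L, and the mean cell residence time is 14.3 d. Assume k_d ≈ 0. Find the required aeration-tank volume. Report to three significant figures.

V·X = Y·Q·ΔS·θ_c gives V = 0.583 × 217 × (1870 − 19.5) × 14.3 / 2200 = 1522 m³.

V ≈ 1520 m³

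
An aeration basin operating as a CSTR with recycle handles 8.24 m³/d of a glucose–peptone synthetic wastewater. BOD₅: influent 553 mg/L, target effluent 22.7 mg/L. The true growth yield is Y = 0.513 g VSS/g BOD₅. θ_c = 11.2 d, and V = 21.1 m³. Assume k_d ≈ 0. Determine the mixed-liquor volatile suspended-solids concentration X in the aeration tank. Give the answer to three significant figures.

Without decay, X = Y Q (S₀−S) θ_c / V = 0.513 × 8.24 × (553 − 22.7) × 11.2 / 21.1 = 1190 mg/L.

X ≈ 1190 mg/L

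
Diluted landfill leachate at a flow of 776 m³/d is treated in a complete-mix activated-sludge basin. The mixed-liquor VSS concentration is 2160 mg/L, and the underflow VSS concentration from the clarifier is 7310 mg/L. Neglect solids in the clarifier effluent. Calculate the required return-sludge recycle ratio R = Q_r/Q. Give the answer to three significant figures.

R ≈ 0.419

Mass balance around the secondary clarifier (neglecting effluent solids): R = X / (X_r − X) = 2160 / (7310 − 2160) = 0.4194.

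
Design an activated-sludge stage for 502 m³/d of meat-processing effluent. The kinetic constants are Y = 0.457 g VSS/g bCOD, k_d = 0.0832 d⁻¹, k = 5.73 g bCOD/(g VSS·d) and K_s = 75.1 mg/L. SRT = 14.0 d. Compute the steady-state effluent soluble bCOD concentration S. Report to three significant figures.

S ≈ 4.71 mg/L

From the Monod/SRT balance for a CMAS, S = K_s·(1+k_d θ_c)/[θ_c·(Y k − k_d) − 1] = 75.1 × (1 + 0.0832 × 14.0) / [14.0 × (0.457 × 5.73 − 0.0832) − 1] = 162.6 / 34.50 = 4.713 mg/L.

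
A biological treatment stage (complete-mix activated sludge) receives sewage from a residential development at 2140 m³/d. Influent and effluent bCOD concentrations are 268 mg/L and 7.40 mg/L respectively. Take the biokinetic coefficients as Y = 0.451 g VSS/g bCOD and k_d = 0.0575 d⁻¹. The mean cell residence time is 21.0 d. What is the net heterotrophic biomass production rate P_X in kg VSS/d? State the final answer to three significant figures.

P_X ≈ 114 kg VSS/d

Y_obs = Y / (1 + k_d θ_c) = 0.451 / (1 + 0.0575 × 21.0) = 0.451 / 2.208 = 0.2043.
Substrate removed = Q·(S₀ − S) = 2140 m³/d × (268 − 7.40) g/m³ = 5.58×10^5 g/d = 557.7 kg/d.
So the net sludge growth is P_X = 0.2043 × 557.7 = 113.9 kg VSS/d.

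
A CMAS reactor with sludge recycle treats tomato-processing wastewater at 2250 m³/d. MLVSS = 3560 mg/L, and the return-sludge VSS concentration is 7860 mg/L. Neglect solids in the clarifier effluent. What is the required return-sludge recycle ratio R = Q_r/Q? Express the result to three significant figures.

R ≈ 0.828

Mass balance around the secondary clarifier (neglecting effluent solids): R = X / (X_r − X) = 3560 / (7860 − 3560) = 0.8279.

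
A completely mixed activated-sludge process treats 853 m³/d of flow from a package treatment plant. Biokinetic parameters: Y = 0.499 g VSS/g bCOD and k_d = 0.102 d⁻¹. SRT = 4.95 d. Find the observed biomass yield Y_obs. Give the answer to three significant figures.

Y_obs ≈ 0.332 g VSS/g bCOD

Correct the yield for decay: Y_obs = Y/(1 + k_d θ_c) = 0.499 / (1 + 0.102 × 4.95) = 0.499 / 1.505 = 0.3316.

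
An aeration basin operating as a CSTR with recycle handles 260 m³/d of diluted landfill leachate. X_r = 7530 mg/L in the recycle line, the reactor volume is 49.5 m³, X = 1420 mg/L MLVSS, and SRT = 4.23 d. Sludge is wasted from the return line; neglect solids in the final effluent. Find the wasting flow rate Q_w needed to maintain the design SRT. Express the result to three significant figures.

Wasting from the return line (neglecting effluent solids): Q_w = V·X / (θ_c·X_r) = 49.50 × 1420 / (4.23 × 7530) = 2.207 m³/d.

Q_w ≈ 2.21 m³/d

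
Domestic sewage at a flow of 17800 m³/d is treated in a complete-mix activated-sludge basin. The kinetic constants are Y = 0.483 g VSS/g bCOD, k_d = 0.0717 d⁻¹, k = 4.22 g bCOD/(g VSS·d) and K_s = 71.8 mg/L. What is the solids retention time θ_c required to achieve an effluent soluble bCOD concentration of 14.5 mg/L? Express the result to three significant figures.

Specific growth rate at S = 14.5 mg/L: μ = YkS/(K_s+S) = 0.483·4.22·14.5/(71.8+14.5) = 0.3425 d⁻¹.
θ_c = 1/(μ − k_d) = 1/(0.3425 − 0.0717) = 1/0.2708 = 3.693 d.

θ_c ≈ 3.69 d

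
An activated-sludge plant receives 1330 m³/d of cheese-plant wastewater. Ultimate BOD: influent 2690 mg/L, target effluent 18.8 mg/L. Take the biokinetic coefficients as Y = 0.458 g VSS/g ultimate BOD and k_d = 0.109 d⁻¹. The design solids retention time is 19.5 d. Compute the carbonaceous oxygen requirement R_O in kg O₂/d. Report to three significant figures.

Y_obs = Y / (1 + k_d θ_c) = 0.458 / (1 + 0.109 × 19.5) = 0.458 / 3.126 = 0.1465.
ΔS = 2690 − 18.8 = 2671 mg/L, so the substrate removal rate is 1330 × 2671/1000 = 3553 kg ultimate BOD/d.
P_X = Y_obs·Q·(S₀ − S) = 0.1465 × 3553 = 520.6 kg VSS/d.
Carbonaceous O₂ demand = substrate oxidised − cell-mass equivalent = 3553 − 1.42 × 520.6 = 2813 kg O₂/d.

R_O ≈ 2810 kg O₂/d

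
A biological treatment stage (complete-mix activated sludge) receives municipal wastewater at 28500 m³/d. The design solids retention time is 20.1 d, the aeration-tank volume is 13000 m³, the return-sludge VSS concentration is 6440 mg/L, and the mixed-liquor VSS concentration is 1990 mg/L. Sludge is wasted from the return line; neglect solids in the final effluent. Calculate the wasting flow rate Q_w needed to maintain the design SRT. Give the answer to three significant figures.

Q_w ≈ 200 m³/d

Wasting from the return line (neglecting effluent solids): Q_w = V·X / (θ_c·X_r) = 13000 × 1990 / (20.1 × 6440) = 199.9 m³/d.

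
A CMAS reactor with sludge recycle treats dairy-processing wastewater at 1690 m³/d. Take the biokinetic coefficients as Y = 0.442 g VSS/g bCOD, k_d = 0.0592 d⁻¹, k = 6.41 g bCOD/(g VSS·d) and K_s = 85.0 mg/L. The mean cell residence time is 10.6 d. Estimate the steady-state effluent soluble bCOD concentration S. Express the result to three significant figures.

From the Monod/SRT balance for a CMAS, S = K_s·(1+k_d θ_c)/[θ_c·(Y k − k_d) − 1] = 85.0 × (1 + 0.0592 × 10.6) / [10.6 × (0.442 × 6.41 − 0.0592) − 1] = 138.3 / 28.40 = 4.870 mg/L.

S ≈ 4.87 mg/L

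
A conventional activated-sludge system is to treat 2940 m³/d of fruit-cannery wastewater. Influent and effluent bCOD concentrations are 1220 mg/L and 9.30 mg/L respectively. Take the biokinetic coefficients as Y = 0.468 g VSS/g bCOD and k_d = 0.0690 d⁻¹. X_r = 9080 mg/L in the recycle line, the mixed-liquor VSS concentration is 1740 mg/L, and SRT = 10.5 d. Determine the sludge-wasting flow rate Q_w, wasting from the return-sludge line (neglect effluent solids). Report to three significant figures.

Q_w ≈ 106 m³/d

From the SRT design equation V = Y Q (S₀−S) θ_c / [X (1 + k_d θ_c)] = 0.468 × 2940 × (1220 − 9.30) × 10.5 / [1740 × (1 + 0.0690 × 10.5)] = 1.75×10^7 / 3001 = 5829 m³.
θ_c = V·X/(Q_w·X_r) when wasting from the recycle, so Q_w = V·X/(θ_c·X_r) = 5829 × 1740 / (10.5 × 9080) = 106.4 m³/d.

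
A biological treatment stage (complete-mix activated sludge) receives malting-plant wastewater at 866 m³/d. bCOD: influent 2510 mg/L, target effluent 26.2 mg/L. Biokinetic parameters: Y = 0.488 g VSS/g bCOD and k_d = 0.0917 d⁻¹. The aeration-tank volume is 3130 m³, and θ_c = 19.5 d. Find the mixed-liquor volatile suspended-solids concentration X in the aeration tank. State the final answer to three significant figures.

From V·X·(1 + k_d·θ_c) = Y·Q·(S₀ − S)·θ_c: X = 0.488 × 866 × (2510 − 26.2) × 19.5 / [3130 × (1 + 0.0917 × 19.5)] = 2345 mg/L.

X ≈ 2350 mg/L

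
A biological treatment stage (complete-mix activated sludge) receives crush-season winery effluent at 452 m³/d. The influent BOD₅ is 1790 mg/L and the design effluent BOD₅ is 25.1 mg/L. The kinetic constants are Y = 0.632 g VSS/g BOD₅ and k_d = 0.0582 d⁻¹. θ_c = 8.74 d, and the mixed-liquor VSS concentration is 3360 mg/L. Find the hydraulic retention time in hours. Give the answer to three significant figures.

From the SRT design equation V = Y Q (S₀−S) θ_c / [X (1 + k_d θ_c)] = 0.632 × 452 × (1790 − 25.1) × 8.74 / [3360 × (1 + 0.0582 × 8.74)] = 4.41×10^6 / 5069 = 869.3 m³.
τ = V/Q = 869.3/452 = 1.923 d, or 46.16 h.

τ ≈ 46.2 h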